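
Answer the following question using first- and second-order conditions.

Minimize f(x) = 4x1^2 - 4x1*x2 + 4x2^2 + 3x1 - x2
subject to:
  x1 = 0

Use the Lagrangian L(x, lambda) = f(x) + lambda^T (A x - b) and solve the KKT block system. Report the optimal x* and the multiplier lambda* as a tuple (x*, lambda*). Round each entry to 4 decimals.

Form the Lagrangian:
  L(x, lambda) = (1/2) x^T Q x + c^T x + lambda^T (A x - b)
Stationarity (grad_x L = 0): Q x + c + A^T lambda = 0.
Primal feasibility: A x = b.

This gives the KKT block system:
  [ Q   A^T ] [ x     ]   [-c ]
  [ A    0  ] [ lambda ] = [ b ]

Solving the linear system:
  x*      = (0, 0.125)
  lambda* = (-2.5)
  f(x*)   = -0.0625

x* = (0, 0.125), lambda* = (-2.5)


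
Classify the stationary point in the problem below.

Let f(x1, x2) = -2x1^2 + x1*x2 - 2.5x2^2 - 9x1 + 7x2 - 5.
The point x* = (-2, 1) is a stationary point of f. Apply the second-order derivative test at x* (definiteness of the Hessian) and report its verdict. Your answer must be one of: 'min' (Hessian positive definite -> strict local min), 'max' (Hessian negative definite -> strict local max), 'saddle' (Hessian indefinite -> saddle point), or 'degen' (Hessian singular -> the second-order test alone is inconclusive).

Compute the Hessian H = grad^2 f:
  H = [[-4, 1], [1, -5]]
Verify stationarity: grad f(x*) = H x* + g = (0, 0).
Eigenvalues of H: -5.618, -3.382.
Both eigenvalues < 0, so H is negative definite -> x* is a strict local max.

max


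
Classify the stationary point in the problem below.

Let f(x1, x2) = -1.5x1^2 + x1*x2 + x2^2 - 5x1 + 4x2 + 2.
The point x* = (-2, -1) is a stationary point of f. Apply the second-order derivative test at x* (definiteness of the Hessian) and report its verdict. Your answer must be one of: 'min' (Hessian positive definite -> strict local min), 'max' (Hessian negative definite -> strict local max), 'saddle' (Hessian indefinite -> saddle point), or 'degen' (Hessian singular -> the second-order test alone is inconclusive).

Compute the Hessian H = grad^2 f:
  H = [[-3, 1], [1, 2]]
Verify stationarity: grad f(x*) = H x* + g = (0, 0).
Eigenvalues of H: -3.1926, 2.1926.
Eigenvalues have mixed signs, so H is indefinite -> x* is a saddle point.

saddle


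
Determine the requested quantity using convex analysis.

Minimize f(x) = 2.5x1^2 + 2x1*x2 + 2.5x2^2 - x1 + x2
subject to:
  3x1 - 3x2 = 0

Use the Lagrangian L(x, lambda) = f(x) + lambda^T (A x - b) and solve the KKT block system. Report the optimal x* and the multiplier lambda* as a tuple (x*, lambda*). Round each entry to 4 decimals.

Form the Lagrangian:
  L(x, lambda) = (1/2) x^T Q x + c^T x + lambda^T (A x - b)
Stationarity (grad_x L = 0): Q x + c + A^T lambda = 0.
Primal feasibility: A x = b.

This gives the KKT block system:
  [ Q   A^T ] [ x     ]   [-c ]
  [ A    0  ] [ lambda ] = [ b ]

Solving the linear system:
  x*      = (0, 0)
  lambda* = (0.3333)
  f(x*)   = 0

x* = (0, 0), lambda* = (0.3333)


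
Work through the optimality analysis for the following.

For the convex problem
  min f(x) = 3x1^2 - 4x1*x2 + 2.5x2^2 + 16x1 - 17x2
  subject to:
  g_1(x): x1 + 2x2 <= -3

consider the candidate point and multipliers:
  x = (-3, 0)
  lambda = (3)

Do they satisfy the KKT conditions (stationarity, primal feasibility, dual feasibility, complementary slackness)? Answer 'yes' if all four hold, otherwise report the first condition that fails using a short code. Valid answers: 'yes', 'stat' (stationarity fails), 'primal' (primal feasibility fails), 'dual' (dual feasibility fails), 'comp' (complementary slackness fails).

Gradient of f: grad f(x) = Q x + c = (-2, -5)
Constraint values g_i(x) = a_i^T x - b_i:
  g_1((-3, 0)) = 0
Stationarity residual: grad f(x) + sum_i lambda_i a_i = (1, 1)
  -> stationarity FAILS
Primal feasibility (all g_i <= 0): OK
Dual feasibility (all lambda_i >= 0): OK
Complementary slackness (lambda_i * g_i(x) = 0 for all i): OK

Verdict: the first failing condition is stationarity -> stat.

stat


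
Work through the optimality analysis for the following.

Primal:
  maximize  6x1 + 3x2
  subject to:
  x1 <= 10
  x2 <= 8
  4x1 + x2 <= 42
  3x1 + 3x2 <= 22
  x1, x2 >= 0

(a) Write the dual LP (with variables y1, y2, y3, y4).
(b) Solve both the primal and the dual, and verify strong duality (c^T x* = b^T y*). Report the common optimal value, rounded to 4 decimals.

The standard primal-dual pair for 'max c^T x s.t. A x <= b, x >= 0' is:
  Dual:  min b^T y  s.t.  A^T y >= c,  y >= 0.

So the dual LP is:
  minimize  10y1 + 8y2 + 42y3 + 22y4
  subject to:
    y1 + 4y3 + 3y4 >= 6
    y2 + y3 + 3y4 >= 3
    y1, y2, y3, y4 >= 0

Solving the primal: x* = (7.3333, 0).
  primal value c^T x* = 44.
Solving the dual: y* = (0, 0, 0, 2).
  dual value b^T y* = 44.
Strong duality: c^T x* = b^T y*. Confirmed.

44


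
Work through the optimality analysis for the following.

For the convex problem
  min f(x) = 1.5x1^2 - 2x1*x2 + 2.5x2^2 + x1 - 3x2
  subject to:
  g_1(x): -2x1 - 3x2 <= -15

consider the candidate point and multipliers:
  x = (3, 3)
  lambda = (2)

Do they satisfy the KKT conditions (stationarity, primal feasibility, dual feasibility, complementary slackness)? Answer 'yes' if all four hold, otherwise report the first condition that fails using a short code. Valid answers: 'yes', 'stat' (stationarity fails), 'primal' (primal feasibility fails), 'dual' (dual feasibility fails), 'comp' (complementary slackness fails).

Gradient of f: grad f(x) = Q x + c = (4, 6)
Constraint values g_i(x) = a_i^T x - b_i:
  g_1((3, 3)) = 0
Stationarity residual: grad f(x) + sum_i lambda_i a_i = (0, 0)
  -> stationarity OK
Primal feasibility (all g_i <= 0): OK
Dual feasibility (all lambda_i >= 0): OK
Complementary slackness (lambda_i * g_i(x) = 0 for all i): OK

Verdict: yes, KKT holds.

yes


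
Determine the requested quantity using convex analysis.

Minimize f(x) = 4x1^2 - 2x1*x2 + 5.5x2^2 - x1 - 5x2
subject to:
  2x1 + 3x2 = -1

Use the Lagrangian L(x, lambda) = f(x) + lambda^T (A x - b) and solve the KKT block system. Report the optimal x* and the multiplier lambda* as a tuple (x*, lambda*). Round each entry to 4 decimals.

Form the Lagrangian:
  L(x, lambda) = (1/2) x^T Q x + c^T x + lambda^T (A x - b)
Stationarity (grad_x L = 0): Q x + c + A^T lambda = 0.
Primal feasibility: A x = b.

This gives the KKT block system:
  [ Q   A^T ] [ x     ]   [-c ]
  [ A    0  ] [ lambda ] = [ b ]

Solving the linear system:
  x*      = (-0.35, -0.1)
  lambda* = (1.8)
  f(x*)   = 1.325

x* = (-0.35, -0.1), lambda* = (1.8)


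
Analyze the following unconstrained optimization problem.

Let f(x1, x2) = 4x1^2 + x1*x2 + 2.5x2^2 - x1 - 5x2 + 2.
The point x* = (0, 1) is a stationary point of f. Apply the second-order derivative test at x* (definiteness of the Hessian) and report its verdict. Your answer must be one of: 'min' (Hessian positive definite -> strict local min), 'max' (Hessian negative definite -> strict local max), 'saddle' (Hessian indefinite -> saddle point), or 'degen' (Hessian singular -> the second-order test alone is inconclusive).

Compute the Hessian H = grad^2 f:
  H = [[8, 1], [1, 5]]
Verify stationarity: grad f(x*) = H x* + g = (0, 0).
Eigenvalues of H: 4.6972, 8.3028.
Both eigenvalues > 0, so H is positive definite -> x* is a strict local min.

min


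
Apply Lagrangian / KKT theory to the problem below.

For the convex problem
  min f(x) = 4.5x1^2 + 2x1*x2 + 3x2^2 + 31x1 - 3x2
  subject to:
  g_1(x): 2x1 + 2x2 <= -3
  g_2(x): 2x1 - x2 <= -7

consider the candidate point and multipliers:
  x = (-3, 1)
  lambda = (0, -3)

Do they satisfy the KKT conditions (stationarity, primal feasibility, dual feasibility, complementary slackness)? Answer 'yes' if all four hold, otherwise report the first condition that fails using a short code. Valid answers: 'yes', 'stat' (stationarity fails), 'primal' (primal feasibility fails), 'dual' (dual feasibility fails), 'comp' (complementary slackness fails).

Gradient of f: grad f(x) = Q x + c = (6, -3)
Constraint values g_i(x) = a_i^T x - b_i:
  g_1((-3, 1)) = -1
  g_2((-3, 1)) = 0
Stationarity residual: grad f(x) + sum_i lambda_i a_i = (0, 0)
  -> stationarity OK
Primal feasibility (all g_i <= 0): OK
Dual feasibility (all lambda_i >= 0): FAILS
Complementary slackness (lambda_i * g_i(x) = 0 for all i): OK

Verdict: the first failing condition is dual_feasibility -> dual.

dual


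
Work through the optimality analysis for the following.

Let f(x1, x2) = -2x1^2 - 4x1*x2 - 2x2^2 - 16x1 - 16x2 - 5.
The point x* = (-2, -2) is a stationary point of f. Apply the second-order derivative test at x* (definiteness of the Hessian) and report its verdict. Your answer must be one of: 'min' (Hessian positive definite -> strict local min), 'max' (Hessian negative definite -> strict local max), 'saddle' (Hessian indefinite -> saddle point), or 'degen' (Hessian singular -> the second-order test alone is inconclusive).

Compute the Hessian H = grad^2 f:
  H = [[-4, -4], [-4, -4]]
Verify stationarity: grad f(x*) = H x* + g = (0, 0).
Eigenvalues of H: -8, 0.
H has a zero eigenvalue (singular; negative semidefinite but not definite), so H is neither positive definite, negative definite, nor indefinite. The second-order test alone is inconclusive -> degen.
(Indeed, f is constant along the null direction of H through x*, so x* is not a strict local extremum.)

degen


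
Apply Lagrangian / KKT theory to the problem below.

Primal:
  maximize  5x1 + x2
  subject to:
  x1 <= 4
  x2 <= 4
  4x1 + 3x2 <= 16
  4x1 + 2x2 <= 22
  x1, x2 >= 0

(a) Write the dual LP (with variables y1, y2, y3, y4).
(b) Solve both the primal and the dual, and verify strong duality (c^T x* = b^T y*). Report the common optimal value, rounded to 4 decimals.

The standard primal-dual pair for 'max c^T x s.t. A x <= b, x >= 0' is:
  Dual:  min b^T y  s.t.  A^T y >= c,  y >= 0.

So the dual LP is:
  minimize  4y1 + 4y2 + 16y3 + 22y4
  subject to:
    y1 + 4y3 + 4y4 >= 5
    y2 + 3y3 + 2y4 >= 1
    y1, y2, y3, y4 >= 0

Solving the primal: x* = (4, 0).
  primal value c^T x* = 20.
Solving the dual: y* = (0, 0, 1.25, 0).
  dual value b^T y* = 20.
Strong duality: c^T x* = b^T y*. Confirmed.

20


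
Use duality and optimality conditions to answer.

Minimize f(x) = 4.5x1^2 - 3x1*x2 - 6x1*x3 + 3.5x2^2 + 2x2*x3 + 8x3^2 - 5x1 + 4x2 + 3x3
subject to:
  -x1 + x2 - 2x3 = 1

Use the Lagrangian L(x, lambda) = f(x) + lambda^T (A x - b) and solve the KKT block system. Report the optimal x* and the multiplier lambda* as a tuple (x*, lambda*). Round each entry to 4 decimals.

Form the Lagrangian:
  L(x, lambda) = (1/2) x^T Q x + c^T x + lambda^T (A x - b)
Stationarity (grad_x L = 0): Q x + c + A^T lambda = 0.
Primal feasibility: A x = b.

This gives the KKT block system:
  [ Q   A^T ] [ x     ]   [-c ]
  [ A    0  ] [ lambda ] = [ b ]

Solving the linear system:
  x*      = (-0.0952, -0.119, -0.5119)
  lambda* = (-2.4286)
  f(x*)   = 0.4464

x* = (-0.0952, -0.119, -0.5119), lambda* = (-2.4286)


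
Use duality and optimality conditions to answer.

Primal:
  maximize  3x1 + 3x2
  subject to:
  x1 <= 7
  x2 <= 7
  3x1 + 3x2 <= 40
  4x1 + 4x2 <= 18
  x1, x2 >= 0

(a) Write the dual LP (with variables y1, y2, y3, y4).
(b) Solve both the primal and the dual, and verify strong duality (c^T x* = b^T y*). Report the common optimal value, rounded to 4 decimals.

The standard primal-dual pair for 'max c^T x s.t. A x <= b, x >= 0' is:
  Dual:  min b^T y  s.t.  A^T y >= c,  y >= 0.

So the dual LP is:
  minimize  7y1 + 7y2 + 40y3 + 18y4
  subject to:
    y1 + 3y3 + 4y4 >= 3
    y2 + 3y3 + 4y4 >= 3
    y1, y2, y3, y4 >= 0

Solving the primal: x* = (4.5, 0).
  primal value c^T x* = 13.5.
Solving the dual: y* = (0, 0, 0, 0.75).
  dual value b^T y* = 13.5.
Strong duality: c^T x* = b^T y*. Confirmed.

13.5


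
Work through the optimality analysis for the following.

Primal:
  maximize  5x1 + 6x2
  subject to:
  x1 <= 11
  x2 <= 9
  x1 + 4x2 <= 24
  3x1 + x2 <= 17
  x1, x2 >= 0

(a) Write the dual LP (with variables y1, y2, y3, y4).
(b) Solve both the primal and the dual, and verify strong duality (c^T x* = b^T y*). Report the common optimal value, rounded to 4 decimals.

The standard primal-dual pair for 'max c^T x s.t. A x <= b, x >= 0' is:
  Dual:  min b^T y  s.t.  A^T y >= c,  y >= 0.

So the dual LP is:
  minimize  11y1 + 9y2 + 24y3 + 17y4
  subject to:
    y1 + y3 + 3y4 >= 5
    y2 + 4y3 + y4 >= 6
    y1, y2, y3, y4 >= 0

Solving the primal: x* = (4, 5).
  primal value c^T x* = 50.
Solving the dual: y* = (0, 0, 1.1818, 1.2727).
  dual value b^T y* = 50.
Strong duality: c^T x* = b^T y*. Confirmed.

50


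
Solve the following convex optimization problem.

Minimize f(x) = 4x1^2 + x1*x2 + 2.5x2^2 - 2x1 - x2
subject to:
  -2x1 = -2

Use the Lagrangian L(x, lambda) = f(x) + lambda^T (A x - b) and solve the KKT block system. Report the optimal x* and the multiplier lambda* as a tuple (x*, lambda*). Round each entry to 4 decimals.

Form the Lagrangian:
  L(x, lambda) = (1/2) x^T Q x + c^T x + lambda^T (A x - b)
Stationarity (grad_x L = 0): Q x + c + A^T lambda = 0.
Primal feasibility: A x = b.

This gives the KKT block system:
  [ Q   A^T ] [ x     ]   [-c ]
  [ A    0  ] [ lambda ] = [ b ]

Solving the linear system:
  x*      = (1, 0)
  lambda* = (3)
  f(x*)   = 2

x* = (1, 0), lambda* = (3)


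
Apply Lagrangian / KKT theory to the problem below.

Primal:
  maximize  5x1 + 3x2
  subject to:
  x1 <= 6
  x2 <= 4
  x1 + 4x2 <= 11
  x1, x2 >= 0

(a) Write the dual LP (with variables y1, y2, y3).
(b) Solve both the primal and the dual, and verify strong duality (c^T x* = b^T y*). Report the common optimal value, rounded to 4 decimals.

The standard primal-dual pair for 'max c^T x s.t. A x <= b, x >= 0' is:
  Dual:  min b^T y  s.t.  A^T y >= c,  y >= 0.

So the dual LP is:
  minimize  6y1 + 4y2 + 11y3
  subject to:
    y1 + y3 >= 5
    y2 + 4y3 >= 3
    y1, y2, y3 >= 0

Solving the primal: x* = (6, 1.25).
  primal value c^T x* = 33.75.
Solving the dual: y* = (4.25, 0, 0.75).
  dual value b^T y* = 33.75.
Strong duality: c^T x* = b^T y*. Confirmed.

33.75


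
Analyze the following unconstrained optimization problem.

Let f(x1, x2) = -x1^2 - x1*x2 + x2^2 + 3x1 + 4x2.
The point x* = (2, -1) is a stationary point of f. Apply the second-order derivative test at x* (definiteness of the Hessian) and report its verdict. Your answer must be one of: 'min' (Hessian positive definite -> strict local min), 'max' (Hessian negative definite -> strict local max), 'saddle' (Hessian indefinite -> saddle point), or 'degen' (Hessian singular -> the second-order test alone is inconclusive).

Compute the Hessian H = grad^2 f:
  H = [[-2, -1], [-1, 2]]
Verify stationarity: grad f(x*) = H x* + g = (0, 0).
Eigenvalues of H: -2.2361, 2.2361.
Eigenvalues have mixed signs, so H is indefinite -> x* is a saddle point.

saddle


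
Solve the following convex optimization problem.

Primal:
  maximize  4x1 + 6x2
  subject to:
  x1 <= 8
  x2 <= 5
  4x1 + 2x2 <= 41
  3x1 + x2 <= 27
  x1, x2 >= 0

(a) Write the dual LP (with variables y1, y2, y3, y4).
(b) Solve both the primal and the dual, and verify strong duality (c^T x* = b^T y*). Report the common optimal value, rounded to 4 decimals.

The standard primal-dual pair for 'max c^T x s.t. A x <= b, x >= 0' is:
  Dual:  min b^T y  s.t.  A^T y >= c,  y >= 0.

So the dual LP is:
  minimize  8y1 + 5y2 + 41y3 + 27y4
  subject to:
    y1 + 4y3 + 3y4 >= 4
    y2 + 2y3 + y4 >= 6
    y1, y2, y3, y4 >= 0

Solving the primal: x* = (7.3333, 5).
  primal value c^T x* = 59.3333.
Solving the dual: y* = (0, 4.6667, 0, 1.3333).
  dual value b^T y* = 59.3333.
Strong duality: c^T x* = b^T y*. Confirmed.

59.3333


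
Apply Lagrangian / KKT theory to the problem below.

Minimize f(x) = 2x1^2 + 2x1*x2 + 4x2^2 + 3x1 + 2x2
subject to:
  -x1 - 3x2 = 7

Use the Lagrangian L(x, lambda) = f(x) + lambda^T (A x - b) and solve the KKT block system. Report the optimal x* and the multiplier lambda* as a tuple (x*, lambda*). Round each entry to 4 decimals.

Form the Lagrangian:
  L(x, lambda) = (1/2) x^T Q x + c^T x + lambda^T (A x - b)
Stationarity (grad_x L = 0): Q x + c + A^T lambda = 0.
Primal feasibility: A x = b.

This gives the KKT block system:
  [ Q   A^T ] [ x     ]   [-c ]
  [ A    0  ] [ lambda ] = [ b ]

Solving the linear system:
  x*      = (-1.0938, -1.9688)
  lambda* = (-5.3125)
  f(x*)   = 14.9844

x* = (-1.0938, -1.9688), lambda* = (-5.3125)


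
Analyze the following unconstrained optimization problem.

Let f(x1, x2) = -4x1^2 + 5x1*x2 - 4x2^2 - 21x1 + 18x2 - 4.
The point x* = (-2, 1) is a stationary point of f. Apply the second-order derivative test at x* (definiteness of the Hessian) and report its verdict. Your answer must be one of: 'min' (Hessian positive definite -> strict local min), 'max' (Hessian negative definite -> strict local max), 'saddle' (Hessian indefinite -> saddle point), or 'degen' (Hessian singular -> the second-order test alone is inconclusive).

Compute the Hessian H = grad^2 f:
  H = [[-8, 5], [5, -8]]
Verify stationarity: grad f(x*) = H x* + g = (0, 0).
Eigenvalues of H: -13, -3.
Both eigenvalues < 0, so H is negative definite -> x* is a strict local max.

max


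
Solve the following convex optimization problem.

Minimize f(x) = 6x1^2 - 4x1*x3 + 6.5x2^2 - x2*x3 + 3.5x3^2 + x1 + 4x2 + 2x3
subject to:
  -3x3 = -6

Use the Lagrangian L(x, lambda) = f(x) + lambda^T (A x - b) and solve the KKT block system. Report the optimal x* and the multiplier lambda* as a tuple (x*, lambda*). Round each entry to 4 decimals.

Form the Lagrangian:
  L(x, lambda) = (1/2) x^T Q x + c^T x + lambda^T (A x - b)
Stationarity (grad_x L = 0): Q x + c + A^T lambda = 0.
Primal feasibility: A x = b.

This gives the KKT block system:
  [ Q   A^T ] [ x     ]   [-c ]
  [ A    0  ] [ lambda ] = [ b ]

Solving the linear system:
  x*      = (0.5833, -0.1538, 2)
  lambda* = (4.6068)
  f(x*)   = 15.8045

x* = (0.5833, -0.1538, 2), lambda* = (4.6068)


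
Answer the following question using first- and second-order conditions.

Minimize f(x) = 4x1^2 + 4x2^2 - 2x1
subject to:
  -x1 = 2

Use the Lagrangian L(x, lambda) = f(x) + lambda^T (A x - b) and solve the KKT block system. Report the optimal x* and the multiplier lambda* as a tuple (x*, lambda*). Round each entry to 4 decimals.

Form the Lagrangian:
  L(x, lambda) = (1/2) x^T Q x + c^T x + lambda^T (A x - b)
Stationarity (grad_x L = 0): Q x + c + A^T lambda = 0.
Primal feasibility: A x = b.

This gives the KKT block system:
  [ Q   A^T ] [ x     ]   [-c ]
  [ A    0  ] [ lambda ] = [ b ]

Solving the linear system:
  x*      = (-2, 0)
  lambda* = (-18)
  f(x*)   = 20

x* = (-2, 0), lambda* = (-18)


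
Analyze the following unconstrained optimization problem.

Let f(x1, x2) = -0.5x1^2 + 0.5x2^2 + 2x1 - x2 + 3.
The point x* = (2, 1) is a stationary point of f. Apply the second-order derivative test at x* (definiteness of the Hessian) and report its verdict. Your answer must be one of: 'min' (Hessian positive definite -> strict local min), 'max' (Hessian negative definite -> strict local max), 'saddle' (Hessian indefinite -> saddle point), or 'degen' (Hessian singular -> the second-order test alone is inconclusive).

Compute the Hessian H = grad^2 f:
  H = [[-1, 0], [0, 1]]
Verify stationarity: grad f(x*) = H x* + g = (0, 0).
Eigenvalues of H: -1, 1.
Eigenvalues have mixed signs, so H is indefinite -> x* is a saddle point.

saddle


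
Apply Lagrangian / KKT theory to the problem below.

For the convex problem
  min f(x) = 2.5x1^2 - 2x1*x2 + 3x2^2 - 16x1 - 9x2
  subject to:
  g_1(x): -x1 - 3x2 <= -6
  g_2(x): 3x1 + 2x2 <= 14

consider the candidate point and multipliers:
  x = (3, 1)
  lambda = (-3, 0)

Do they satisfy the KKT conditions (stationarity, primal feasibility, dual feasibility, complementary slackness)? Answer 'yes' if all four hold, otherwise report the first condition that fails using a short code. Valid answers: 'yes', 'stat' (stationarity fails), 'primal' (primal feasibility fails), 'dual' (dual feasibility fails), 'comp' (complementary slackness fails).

Gradient of f: grad f(x) = Q x + c = (-3, -9)
Constraint values g_i(x) = a_i^T x - b_i:
  g_1((3, 1)) = 0
  g_2((3, 1)) = -3
Stationarity residual: grad f(x) + sum_i lambda_i a_i = (0, 0)
  -> stationarity OK
Primal feasibility (all g_i <= 0): OK
Dual feasibility (all lambda_i >= 0): FAILS
Complementary slackness (lambda_i * g_i(x) = 0 for all i): OK

Verdict: the first failing condition is dual_feasibility -> dual.

dual


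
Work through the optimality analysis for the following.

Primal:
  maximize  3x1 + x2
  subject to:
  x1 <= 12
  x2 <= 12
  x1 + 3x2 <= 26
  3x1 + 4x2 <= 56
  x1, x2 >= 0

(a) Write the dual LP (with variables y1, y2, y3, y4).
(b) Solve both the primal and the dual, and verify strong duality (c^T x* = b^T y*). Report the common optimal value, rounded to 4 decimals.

The standard primal-dual pair for 'max c^T x s.t. A x <= b, x >= 0' is:
  Dual:  min b^T y  s.t.  A^T y >= c,  y >= 0.

So the dual LP is:
  minimize  12y1 + 12y2 + 26y3 + 56y4
  subject to:
    y1 + y3 + 3y4 >= 3
    y2 + 3y3 + 4y4 >= 1
    y1, y2, y3, y4 >= 0

Solving the primal: x* = (12, 4.6667).
  primal value c^T x* = 40.6667.
Solving the dual: y* = (2.6667, 0, 0.3333, 0).
  dual value b^T y* = 40.6667.
Strong duality: c^T x* = b^T y*. Confirmed.

40.6667


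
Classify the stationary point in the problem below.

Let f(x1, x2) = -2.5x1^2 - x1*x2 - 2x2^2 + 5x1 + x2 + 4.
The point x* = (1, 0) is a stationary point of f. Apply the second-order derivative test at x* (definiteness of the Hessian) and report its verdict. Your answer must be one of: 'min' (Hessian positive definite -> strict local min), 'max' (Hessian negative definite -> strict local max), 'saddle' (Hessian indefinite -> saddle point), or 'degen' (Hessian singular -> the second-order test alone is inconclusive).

Compute the Hessian H = grad^2 f:
  H = [[-5, -1], [-1, -4]]
Verify stationarity: grad f(x*) = H x* + g = (0, 0).
Eigenvalues of H: -5.618, -3.382.
Both eigenvalues < 0, so H is negative definite -> x* is a strict local max.

max


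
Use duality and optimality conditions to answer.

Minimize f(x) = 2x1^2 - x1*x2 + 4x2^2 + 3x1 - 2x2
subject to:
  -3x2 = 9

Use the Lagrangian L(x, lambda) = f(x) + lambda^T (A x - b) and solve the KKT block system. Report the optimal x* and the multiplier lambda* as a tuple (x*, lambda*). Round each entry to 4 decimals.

Form the Lagrangian:
  L(x, lambda) = (1/2) x^T Q x + c^T x + lambda^T (A x - b)
Stationarity (grad_x L = 0): Q x + c + A^T lambda = 0.
Primal feasibility: A x = b.

This gives the KKT block system:
  [ Q   A^T ] [ x     ]   [-c ]
  [ A    0  ] [ lambda ] = [ b ]

Solving the linear system:
  x*      = (-1.5, -3)
  lambda* = (-8.1667)
  f(x*)   = 37.5

x* = (-1.5, -3), lambda* = (-8.1667)


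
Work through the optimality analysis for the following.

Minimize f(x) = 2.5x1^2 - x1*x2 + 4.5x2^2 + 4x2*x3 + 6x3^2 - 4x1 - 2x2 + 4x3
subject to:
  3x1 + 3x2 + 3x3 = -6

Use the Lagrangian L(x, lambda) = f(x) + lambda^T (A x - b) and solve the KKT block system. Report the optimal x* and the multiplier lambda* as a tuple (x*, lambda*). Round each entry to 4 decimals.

Form the Lagrangian:
  L(x, lambda) = (1/2) x^T Q x + c^T x + lambda^T (A x - b)
Stationarity (grad_x L = 0): Q x + c + A^T lambda = 0.
Primal feasibility: A x = b.

This gives the KKT block system:
  [ Q   A^T ] [ x     ]   [-c ]
  [ A    0  ] [ lambda ] = [ b ]

Solving the linear system:
  x*      = (-0.8023, -0.3372, -0.8605)
  lambda* = (2.5581)
  f(x*)   = 7.8953

x* = (-0.8023, -0.3372, -0.8605), lambda* = (2.5581)


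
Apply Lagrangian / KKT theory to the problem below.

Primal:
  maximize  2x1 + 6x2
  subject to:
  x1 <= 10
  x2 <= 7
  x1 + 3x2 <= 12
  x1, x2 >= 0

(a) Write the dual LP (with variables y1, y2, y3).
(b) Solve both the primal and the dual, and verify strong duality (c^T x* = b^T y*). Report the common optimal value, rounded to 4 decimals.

The standard primal-dual pair for 'max c^T x s.t. A x <= b, x >= 0' is:
  Dual:  min b^T y  s.t.  A^T y >= c,  y >= 0.

So the dual LP is:
  minimize  10y1 + 7y2 + 12y3
  subject to:
    y1 + y3 >= 2
    y2 + 3y3 >= 6
    y1, y2, y3 >= 0

Solving the primal: x* = (0, 4).
  primal value c^T x* = 24.
Solving the dual: y* = (0, 0, 2).
  dual value b^T y* = 24.
Strong duality: c^T x* = b^T y*. Confirmed.

24


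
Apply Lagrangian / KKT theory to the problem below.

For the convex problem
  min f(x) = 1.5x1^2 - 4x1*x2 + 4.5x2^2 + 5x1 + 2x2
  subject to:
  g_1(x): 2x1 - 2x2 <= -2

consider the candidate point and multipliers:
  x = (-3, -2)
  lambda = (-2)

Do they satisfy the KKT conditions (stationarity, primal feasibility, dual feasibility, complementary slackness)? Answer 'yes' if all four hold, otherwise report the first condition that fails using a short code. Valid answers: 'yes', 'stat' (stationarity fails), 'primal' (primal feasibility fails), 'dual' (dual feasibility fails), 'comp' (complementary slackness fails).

Gradient of f: grad f(x) = Q x + c = (4, -4)
Constraint values g_i(x) = a_i^T x - b_i:
  g_1((-3, -2)) = 0
Stationarity residual: grad f(x) + sum_i lambda_i a_i = (0, 0)
  -> stationarity OK
Primal feasibility (all g_i <= 0): OK
Dual feasibility (all lambda_i >= 0): FAILS
Complementary slackness (lambda_i * g_i(x) = 0 for all i): OK

Verdict: the first failing condition is dual_feasibility -> dual.

dual


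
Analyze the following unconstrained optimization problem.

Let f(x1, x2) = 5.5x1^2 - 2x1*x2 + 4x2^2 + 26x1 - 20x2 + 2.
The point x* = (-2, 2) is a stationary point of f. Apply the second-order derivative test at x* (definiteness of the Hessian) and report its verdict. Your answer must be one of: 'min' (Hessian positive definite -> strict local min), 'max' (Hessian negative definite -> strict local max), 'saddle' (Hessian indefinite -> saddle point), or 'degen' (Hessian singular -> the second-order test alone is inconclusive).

Compute the Hessian H = grad^2 f:
  H = [[11, -2], [-2, 8]]
Verify stationarity: grad f(x*) = H x* + g = (0, 0).
Eigenvalues of H: 7, 12.
Both eigenvalues > 0, so H is positive definite -> x* is a strict local min.

min


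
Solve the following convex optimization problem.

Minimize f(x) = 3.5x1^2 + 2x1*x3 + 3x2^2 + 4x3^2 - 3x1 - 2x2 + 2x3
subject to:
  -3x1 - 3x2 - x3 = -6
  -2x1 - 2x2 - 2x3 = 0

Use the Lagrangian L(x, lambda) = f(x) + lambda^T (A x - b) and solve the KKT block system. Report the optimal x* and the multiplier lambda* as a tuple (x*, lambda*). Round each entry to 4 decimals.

Form the Lagrangian:
  L(x, lambda) = (1/2) x^T Q x + c^T x + lambda^T (A x - b)
Stationarity (grad_x L = 0): Q x + c + A^T lambda = 0.
Primal feasibility: A x = b.

This gives the KKT block system:
  [ Q   A^T ] [ x     ]   [-c ]
  [ A    0  ] [ lambda ] = [ b ]

Solving the linear system:
  x*      = (1.9231, 1.0769, -3)
  lambda* = (11.3077, -14.7308)
  f(x*)   = 26.9615

x* = (1.9231, 1.0769, -3), lambda* = (11.3077, -14.7308)


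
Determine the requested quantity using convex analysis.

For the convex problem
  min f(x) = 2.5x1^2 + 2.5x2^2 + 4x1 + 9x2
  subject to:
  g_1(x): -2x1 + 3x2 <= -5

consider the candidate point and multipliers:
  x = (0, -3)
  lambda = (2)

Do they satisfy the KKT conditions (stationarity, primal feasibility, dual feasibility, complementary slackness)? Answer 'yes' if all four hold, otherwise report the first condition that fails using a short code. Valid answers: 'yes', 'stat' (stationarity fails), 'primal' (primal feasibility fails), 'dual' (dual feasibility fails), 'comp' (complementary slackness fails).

Gradient of f: grad f(x) = Q x + c = (4, -6)
Constraint values g_i(x) = a_i^T x - b_i:
  g_1((0, -3)) = -4
Stationarity residual: grad f(x) + sum_i lambda_i a_i = (0, 0)
  -> stationarity OK
Primal feasibility (all g_i <= 0): OK
Dual feasibility (all lambda_i >= 0): OK
Complementary slackness (lambda_i * g_i(x) = 0 for all i): FAILS

Verdict: the first failing condition is complementary_slackness -> comp.

comp


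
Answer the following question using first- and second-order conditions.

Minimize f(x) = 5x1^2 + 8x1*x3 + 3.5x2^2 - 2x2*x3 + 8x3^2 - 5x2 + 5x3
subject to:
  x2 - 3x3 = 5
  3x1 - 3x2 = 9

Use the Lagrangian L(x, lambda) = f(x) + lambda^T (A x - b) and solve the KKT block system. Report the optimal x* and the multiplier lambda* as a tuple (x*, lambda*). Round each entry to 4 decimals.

Form the Lagrangian:
  L(x, lambda) = (1/2) x^T Q x + c^T x + lambda^T (A x - b)
Stationarity (grad_x L = 0): Q x + c + A^T lambda = 0.
Primal feasibility: A x = b.

This gives the KKT block system:
  [ Q   A^T ] [ x     ]   [-c ]
  [ A    0  ] [ lambda ] = [ b ]

Solving the linear system:
  x*      = (2.3073, -0.6927, -1.8976)
  lambda* = (-1.839, -2.6309)
  f(x*)   = 13.4244

x* = (2.3073, -0.6927, -1.8976), lambda* = (-1.839, -2.6309)


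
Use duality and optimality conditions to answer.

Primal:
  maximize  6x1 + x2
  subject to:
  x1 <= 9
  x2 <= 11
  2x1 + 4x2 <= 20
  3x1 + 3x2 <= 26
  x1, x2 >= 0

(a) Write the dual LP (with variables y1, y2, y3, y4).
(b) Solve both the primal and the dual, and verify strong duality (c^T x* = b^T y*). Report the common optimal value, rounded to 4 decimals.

The standard primal-dual pair for 'max c^T x s.t. A x <= b, x >= 0' is:
  Dual:  min b^T y  s.t.  A^T y >= c,  y >= 0.

So the dual LP is:
  minimize  9y1 + 11y2 + 20y3 + 26y4
  subject to:
    y1 + 2y3 + 3y4 >= 6
    y2 + 4y3 + 3y4 >= 1
    y1, y2, y3, y4 >= 0

Solving the primal: x* = (8.6667, 0).
  primal value c^T x* = 52.
Solving the dual: y* = (0, 0, 0, 2).
  dual value b^T y* = 52.
Strong duality: c^T x* = b^T y*. Confirmed.

52


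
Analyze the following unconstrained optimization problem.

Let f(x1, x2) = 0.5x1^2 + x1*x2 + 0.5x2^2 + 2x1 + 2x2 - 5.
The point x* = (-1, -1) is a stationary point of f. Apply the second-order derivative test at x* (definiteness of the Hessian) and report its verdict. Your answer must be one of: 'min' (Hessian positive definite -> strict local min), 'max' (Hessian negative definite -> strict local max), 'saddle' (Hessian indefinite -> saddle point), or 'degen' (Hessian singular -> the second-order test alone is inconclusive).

Compute the Hessian H = grad^2 f:
  H = [[1, 1], [1, 1]]
Verify stationarity: grad f(x*) = H x* + g = (0, 0).
Eigenvalues of H: 0, 2.
H has a zero eigenvalue (singular; positive semidefinite but not definite), so H is neither positive definite, negative definite, nor indefinite. The second-order test alone is inconclusive -> degen.
(Indeed, f is constant along the null direction of H through x*, so x* is not a strict local extremum.)

degen


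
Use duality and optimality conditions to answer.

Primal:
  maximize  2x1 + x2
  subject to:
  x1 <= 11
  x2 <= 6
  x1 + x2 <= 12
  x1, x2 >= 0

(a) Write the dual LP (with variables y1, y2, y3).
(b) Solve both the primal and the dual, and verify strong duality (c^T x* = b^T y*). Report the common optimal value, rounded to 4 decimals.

The standard primal-dual pair for 'max c^T x s.t. A x <= b, x >= 0' is:
  Dual:  min b^T y  s.t.  A^T y >= c,  y >= 0.

So the dual LP is:
  minimize  11y1 + 6y2 + 12y3
  subject to:
    y1 + y3 >= 2
    y2 + y3 >= 1
    y1, y2, y3 >= 0

Solving the primal: x* = (11, 1).
  primal value c^T x* = 23.
Solving the dual: y* = (1, 0, 1).
  dual value b^T y* = 23.
Strong duality: c^T x* = b^T y*. Confirmed.

23


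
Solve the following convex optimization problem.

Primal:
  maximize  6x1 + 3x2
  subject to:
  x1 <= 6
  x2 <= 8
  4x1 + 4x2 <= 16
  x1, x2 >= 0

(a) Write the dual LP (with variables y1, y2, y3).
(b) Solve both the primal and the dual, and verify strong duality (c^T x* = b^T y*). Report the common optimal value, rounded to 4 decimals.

The standard primal-dual pair for 'max c^T x s.t. A x <= b, x >= 0' is:
  Dual:  min b^T y  s.t.  A^T y >= c,  y >= 0.

So the dual LP is:
  minimize  6y1 + 8y2 + 16y3
  subject to:
    y1 + 4y3 >= 6
    y2 + 4y3 >= 3
    y1, y2, y3 >= 0

Solving the primal: x* = (4, 0).
  primal value c^T x* = 24.
Solving the dual: y* = (0, 0, 1.5).
  dual value b^T y* = 24.
Strong duality: c^T x* = b^T y*. Confirmed.

24


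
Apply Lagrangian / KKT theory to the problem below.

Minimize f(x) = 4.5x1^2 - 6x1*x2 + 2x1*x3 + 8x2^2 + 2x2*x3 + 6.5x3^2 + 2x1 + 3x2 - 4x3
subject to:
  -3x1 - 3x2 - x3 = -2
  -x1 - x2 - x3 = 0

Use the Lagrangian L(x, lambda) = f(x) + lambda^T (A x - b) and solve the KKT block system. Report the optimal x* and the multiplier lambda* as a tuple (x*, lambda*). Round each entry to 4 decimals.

Form the Lagrangian:
  L(x, lambda) = (1/2) x^T Q x + c^T x + lambda^T (A x - b)
Stationarity (grad_x L = 0): Q x + c + A^T lambda = 0.
Primal feasibility: A x = b.

This gives the KKT block system:
  [ Q   A^T ] [ x     ]   [-c ]
  [ A    0  ] [ lambda ] = [ b ]

Solving the linear system:
  x*      = (0.6216, 0.3784, -1)
  lambda* = (9.1622, -24.1622)
  f(x*)   = 12.3514

x* = (0.6216, 0.3784, -1), lambda* = (9.1622, -24.1622)


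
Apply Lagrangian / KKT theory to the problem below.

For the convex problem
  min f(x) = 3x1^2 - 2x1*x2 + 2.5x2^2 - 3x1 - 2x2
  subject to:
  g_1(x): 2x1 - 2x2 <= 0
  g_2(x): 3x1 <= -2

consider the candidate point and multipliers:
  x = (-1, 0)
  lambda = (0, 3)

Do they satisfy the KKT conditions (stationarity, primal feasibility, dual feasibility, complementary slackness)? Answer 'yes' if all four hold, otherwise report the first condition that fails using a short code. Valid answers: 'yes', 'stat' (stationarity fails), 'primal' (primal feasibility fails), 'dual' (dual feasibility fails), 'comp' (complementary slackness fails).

Gradient of f: grad f(x) = Q x + c = (-9, 0)
Constraint values g_i(x) = a_i^T x - b_i:
  g_1((-1, 0)) = -2
  g_2((-1, 0)) = -1
Stationarity residual: grad f(x) + sum_i lambda_i a_i = (0, 0)
  -> stationarity OK
Primal feasibility (all g_i <= 0): OK
Dual feasibility (all lambda_i >= 0): OK
Complementary slackness (lambda_i * g_i(x) = 0 for all i): FAILS

Verdict: the first failing condition is complementary_slackness -> comp.

comp


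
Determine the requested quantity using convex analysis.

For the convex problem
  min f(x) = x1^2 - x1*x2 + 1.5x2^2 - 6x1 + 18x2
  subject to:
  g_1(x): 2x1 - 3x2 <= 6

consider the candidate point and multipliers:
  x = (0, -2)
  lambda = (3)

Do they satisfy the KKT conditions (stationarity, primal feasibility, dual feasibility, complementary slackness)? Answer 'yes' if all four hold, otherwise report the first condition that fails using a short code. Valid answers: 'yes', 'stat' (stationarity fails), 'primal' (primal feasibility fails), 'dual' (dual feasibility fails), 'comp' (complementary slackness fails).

Gradient of f: grad f(x) = Q x + c = (-4, 12)
Constraint values g_i(x) = a_i^T x - b_i:
  g_1((0, -2)) = 0
Stationarity residual: grad f(x) + sum_i lambda_i a_i = (2, 3)
  -> stationarity FAILS
Primal feasibility (all g_i <= 0): OK
Dual feasibility (all lambda_i >= 0): OK
Complementary slackness (lambda_i * g_i(x) = 0 for all i): OK

Verdict: the first failing condition is stationarity -> stat.

stat


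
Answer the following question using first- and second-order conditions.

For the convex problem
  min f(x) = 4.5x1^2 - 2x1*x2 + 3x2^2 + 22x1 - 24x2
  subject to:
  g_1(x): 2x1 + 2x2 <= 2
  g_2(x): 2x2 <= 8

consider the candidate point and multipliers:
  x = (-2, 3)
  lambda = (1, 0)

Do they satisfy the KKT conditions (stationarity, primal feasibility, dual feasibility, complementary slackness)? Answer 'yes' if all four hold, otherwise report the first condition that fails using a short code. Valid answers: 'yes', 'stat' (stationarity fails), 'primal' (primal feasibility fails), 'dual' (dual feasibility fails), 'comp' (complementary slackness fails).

Gradient of f: grad f(x) = Q x + c = (-2, -2)
Constraint values g_i(x) = a_i^T x - b_i:
  g_1((-2, 3)) = 0
  g_2((-2, 3)) = -2
Stationarity residual: grad f(x) + sum_i lambda_i a_i = (0, 0)
  -> stationarity OK
Primal feasibility (all g_i <= 0): OK
Dual feasibility (all lambda_i >= 0): OK
Complementary slackness (lambda_i * g_i(x) = 0 for all i): OK

Verdict: yes, KKT holds.

yes


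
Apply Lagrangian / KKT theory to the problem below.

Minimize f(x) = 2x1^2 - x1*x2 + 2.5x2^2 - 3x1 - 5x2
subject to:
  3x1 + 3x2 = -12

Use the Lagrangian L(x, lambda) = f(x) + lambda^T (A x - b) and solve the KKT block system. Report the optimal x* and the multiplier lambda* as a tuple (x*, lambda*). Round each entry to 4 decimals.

Form the Lagrangian:
  L(x, lambda) = (1/2) x^T Q x + c^T x + lambda^T (A x - b)
Stationarity (grad_x L = 0): Q x + c + A^T lambda = 0.
Primal feasibility: A x = b.

This gives the KKT block system:
  [ Q   A^T ] [ x     ]   [-c ]
  [ A    0  ] [ lambda ] = [ b ]

Solving the linear system:
  x*      = (-2.3636, -1.6364)
  lambda* = (3.6061)
  f(x*)   = 29.2727

x* = (-2.3636, -1.6364), lambda* = (3.6061)


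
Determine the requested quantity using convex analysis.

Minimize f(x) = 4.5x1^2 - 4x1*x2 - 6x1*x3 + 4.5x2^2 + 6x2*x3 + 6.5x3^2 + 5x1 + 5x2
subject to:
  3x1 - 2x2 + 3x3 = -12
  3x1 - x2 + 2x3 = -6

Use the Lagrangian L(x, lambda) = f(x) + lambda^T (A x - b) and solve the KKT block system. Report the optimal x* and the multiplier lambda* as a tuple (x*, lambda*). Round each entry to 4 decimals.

Form the Lagrangian:
  L(x, lambda) = (1/2) x^T Q x + c^T x + lambda^T (A x - b)
Stationarity (grad_x L = 0): Q x + c + A^T lambda = 0.
Primal feasibility: A x = b.

This gives the KKT block system:
  [ Q   A^T ] [ x     ]   [-c ]
  [ A    0  ] [ lambda ] = [ b ]

Solving the linear system:
  x*      = (0.8107, 3.568, -2.432)
  lambda* = (23.4827, -27.688)
  f(x*)   = 68.7787

x* = (0.8107, 3.568, -2.432), lambda* = (23.4827, -27.688)


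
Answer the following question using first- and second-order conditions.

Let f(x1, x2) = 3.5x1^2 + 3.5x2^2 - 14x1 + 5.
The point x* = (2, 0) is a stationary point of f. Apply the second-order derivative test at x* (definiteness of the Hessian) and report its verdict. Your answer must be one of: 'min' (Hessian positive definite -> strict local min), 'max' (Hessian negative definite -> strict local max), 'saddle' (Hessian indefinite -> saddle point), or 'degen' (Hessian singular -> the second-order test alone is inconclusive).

Compute the Hessian H = grad^2 f:
  H = [[7, 0], [0, 7]]
Verify stationarity: grad f(x*) = H x* + g = (0, 0).
Eigenvalues of H: 7, 7.
Both eigenvalues > 0, so H is positive definite -> x* is a strict local min.

min


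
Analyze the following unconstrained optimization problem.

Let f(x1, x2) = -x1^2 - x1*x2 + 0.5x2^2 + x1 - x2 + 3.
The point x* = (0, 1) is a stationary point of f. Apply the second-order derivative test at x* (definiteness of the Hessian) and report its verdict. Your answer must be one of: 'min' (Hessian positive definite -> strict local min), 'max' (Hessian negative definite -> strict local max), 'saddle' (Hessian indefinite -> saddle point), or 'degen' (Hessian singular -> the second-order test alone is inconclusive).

Compute the Hessian H = grad^2 f:
  H = [[-2, -1], [-1, 1]]
Verify stationarity: grad f(x*) = H x* + g = (0, 0).
Eigenvalues of H: -2.3028, 1.3028.
Eigenvalues have mixed signs, so H is indefinite -> x* is a saddle point.

saddle


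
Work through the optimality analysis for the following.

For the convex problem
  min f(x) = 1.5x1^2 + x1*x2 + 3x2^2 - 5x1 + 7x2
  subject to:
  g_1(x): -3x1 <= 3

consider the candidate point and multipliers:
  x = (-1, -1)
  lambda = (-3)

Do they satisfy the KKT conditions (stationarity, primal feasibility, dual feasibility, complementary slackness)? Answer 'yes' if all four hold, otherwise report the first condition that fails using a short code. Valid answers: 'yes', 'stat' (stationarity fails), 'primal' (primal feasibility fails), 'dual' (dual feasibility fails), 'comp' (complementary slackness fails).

Gradient of f: grad f(x) = Q x + c = (-9, 0)
Constraint values g_i(x) = a_i^T x - b_i:
  g_1((-1, -1)) = 0
Stationarity residual: grad f(x) + sum_i lambda_i a_i = (0, 0)
  -> stationarity OK
Primal feasibility (all g_i <= 0): OK
Dual feasibility (all lambda_i >= 0): FAILS
Complementary slackness (lambda_i * g_i(x) = 0 for all i): OK

Verdict: the first failing condition is dual_feasibility -> dual.

dual


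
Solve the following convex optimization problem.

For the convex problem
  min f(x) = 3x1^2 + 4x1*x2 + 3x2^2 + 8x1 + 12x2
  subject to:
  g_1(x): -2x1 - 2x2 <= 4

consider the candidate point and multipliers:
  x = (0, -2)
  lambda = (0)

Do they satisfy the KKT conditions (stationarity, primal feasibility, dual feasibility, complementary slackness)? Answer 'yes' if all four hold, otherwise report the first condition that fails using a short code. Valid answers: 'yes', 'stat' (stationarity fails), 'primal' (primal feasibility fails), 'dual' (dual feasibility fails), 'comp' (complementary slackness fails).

Gradient of f: grad f(x) = Q x + c = (0, 0)
Constraint values g_i(x) = a_i^T x - b_i:
  g_1((0, -2)) = 0
Stationarity residual: grad f(x) + sum_i lambda_i a_i = (0, 0)
  -> stationarity OK
Primal feasibility (all g_i <= 0): OK
Dual feasibility (all lambda_i >= 0): OK
Complementary slackness (lambda_i * g_i(x) = 0 for all i): OK

Verdict: yes, KKT holds.

yes
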